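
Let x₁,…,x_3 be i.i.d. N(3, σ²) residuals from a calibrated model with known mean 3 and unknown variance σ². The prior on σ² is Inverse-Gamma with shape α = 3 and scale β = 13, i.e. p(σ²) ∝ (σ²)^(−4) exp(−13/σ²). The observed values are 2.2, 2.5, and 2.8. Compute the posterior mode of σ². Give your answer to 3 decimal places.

Sum of squared deviations about the known mean: SS = (2.2−3)² + (2.5−3)² + (2.8−3)² = 0.93.
The Normal likelihood contributes (σ²)^(−n/2) exp(−SS/(2σ²)), so the posterior is Inverse-Gamma(α + n/2, β + SS/2) = Inverse-Gamma(4.5, 13.465).
The mode of Inverse-Gamma(a, b) is b/(a+1) = 13.465/5.5 ≈ 2.448.

σ̂²_MAP = 2.448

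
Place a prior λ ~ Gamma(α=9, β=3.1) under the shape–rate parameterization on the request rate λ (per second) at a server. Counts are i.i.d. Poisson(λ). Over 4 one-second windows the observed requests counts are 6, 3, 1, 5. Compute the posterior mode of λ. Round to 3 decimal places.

λ̂_MAP = 3.239

Σxᵢ = 6+3+1+5 = 15, with n = 4.
Posterior ∝ λ^8e^(−3.1λ) · λ^15e^(−4λ) = λ^23e^(−7.1λ), i.e. Gamma(shape=24, rate=7.1).
The mode of a Gamma(a, b) with a ≥ 1 (shape–rate) is (a−1)/b = 23/7.1 ≈ 3.239.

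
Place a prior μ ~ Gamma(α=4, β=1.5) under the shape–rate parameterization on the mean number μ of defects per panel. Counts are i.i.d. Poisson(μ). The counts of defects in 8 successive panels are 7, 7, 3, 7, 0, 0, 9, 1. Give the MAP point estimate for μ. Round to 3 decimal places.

μ̂_MAP = 3.895

Σxᵢ = 7+7+3+7+0+0+9+1 = 34, with n = 8.
Posterior ∝ μ^3e^(−1.5μ) · μ^34e^(−8μ) = μ^37e^(−9.5μ), i.e. Gamma(shape=38, rate=9.5).
The mode of a Gamma(a, b) with a ≥ 1 (shape–rate) is (a−1)/b = 37/9.5 ≈ 3.895.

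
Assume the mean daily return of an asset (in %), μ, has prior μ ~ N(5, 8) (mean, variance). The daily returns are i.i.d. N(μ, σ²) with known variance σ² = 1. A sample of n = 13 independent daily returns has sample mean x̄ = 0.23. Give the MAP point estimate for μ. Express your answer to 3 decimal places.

μ̂_MAP = 0.275

n = 13, x̄ = 0.23.
For a Normal prior and Normal likelihood with known variance, the posterior is Normal; its mode equals its mean, the precision-weighted average.
Prior precision 1/σ₀² = 1/8 = 0.125; data precision n/σ² = 13/1 = 13.
μ̂ = (0.125·5 + 13·0.23) / (0.125 + 13) = 3.615/13.125 = 241/875 ≈ 0.275.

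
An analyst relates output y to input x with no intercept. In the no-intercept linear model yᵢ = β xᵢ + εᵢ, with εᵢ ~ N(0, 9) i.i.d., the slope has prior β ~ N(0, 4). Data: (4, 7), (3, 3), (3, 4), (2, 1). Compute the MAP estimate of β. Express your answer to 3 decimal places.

β̂_MAP = 1.267

log p(β | y) = −Σ(yᵢ − βxᵢ)²/(2·9) − β²/(2·4) + const.
Setting the derivative to zero: Σxᵢ(yᵢ − βxᵢ)/9 − β/4 = 0, so β = Σxᵢyᵢ / (Σxᵢ² + σ²/τ²).
Σxᵢyᵢ = 4·7 + 3·3 + 3·4 + 2·1 = 51; Σxᵢ² = 38; σ²/τ² = 2.25.
β̂_MAP = 51 / (38 + 2.25) = 51/40.25 ≈ 1.267.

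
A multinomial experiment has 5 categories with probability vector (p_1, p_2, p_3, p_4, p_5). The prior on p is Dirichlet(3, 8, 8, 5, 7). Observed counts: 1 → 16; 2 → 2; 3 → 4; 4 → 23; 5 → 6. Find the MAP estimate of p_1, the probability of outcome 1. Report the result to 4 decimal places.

The posterior is Dirichlet(αᵢ + nᵢ) = Dirichlet(19, 10, 12, 28, 13).
For a Dirichlet(a₁,…,a_K) with all aᵢ > 1, the mode has j-th component (aⱼ − 1)/(Σaᵢ − K).
Here Σaᵢ = 82 and K = 5, so p_1 = (19 − 1)/(82 − 5) = 18/77 ≈ 0.2338.

MAP estimate: 0.2338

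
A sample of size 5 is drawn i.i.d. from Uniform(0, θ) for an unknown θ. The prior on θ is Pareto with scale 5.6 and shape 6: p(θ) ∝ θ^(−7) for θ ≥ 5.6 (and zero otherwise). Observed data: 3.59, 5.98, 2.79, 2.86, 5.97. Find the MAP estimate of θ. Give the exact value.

θ̂_MAP = 5.98

The Uniform(0, θ) likelihood is θ^(−n) for θ ≥ max(xᵢ), zero otherwise. Here max(xᵢ) = 5.98.
Posterior ∝ θ^(−7) · θ^(−5) = θ^(−12) on θ ≥ max(5.6, 5.98) = 5.98.
This density is strictly decreasing in θ, so the posterior mode lies at the lower boundary of the support.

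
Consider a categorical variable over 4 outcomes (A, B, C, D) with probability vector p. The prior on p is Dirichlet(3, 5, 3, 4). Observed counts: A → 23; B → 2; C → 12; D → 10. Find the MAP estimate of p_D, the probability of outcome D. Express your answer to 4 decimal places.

MAP estimate of p_D = 0.2241

The posterior is Dirichlet(αᵢ + nᵢ) = Dirichlet(26, 7, 15, 14).
For a Dirichlet(a₁,…,a_K) with all aᵢ > 1, the mode has j-th component (aⱼ − 1)/(Σaᵢ − K).
Here Σaᵢ = 62 and K = 4, so p_D = (14 − 1)/(62 − 4) = 13/58 ≈ 0.2241.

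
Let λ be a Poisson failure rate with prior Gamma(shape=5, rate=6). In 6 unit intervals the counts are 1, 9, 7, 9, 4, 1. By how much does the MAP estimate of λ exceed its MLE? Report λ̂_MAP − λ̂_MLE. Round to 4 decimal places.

Σxᵢ = 31. Posterior is Gamma(36, 12); MAP = (36−1)/12 = 35/12 ≈ 2.91667.
MLE = x̄ = 31/6 ≈ 5.16667.
Difference = 35/12 − 31/6 = -9/4 ≈ -2.2500.

MAP − MLE = -2.2500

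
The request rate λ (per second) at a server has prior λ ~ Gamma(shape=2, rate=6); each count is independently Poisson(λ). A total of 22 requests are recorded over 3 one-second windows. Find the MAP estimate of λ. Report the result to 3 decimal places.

Σxᵢ = 22, n = 3.
Posterior ∝ λe^(−6λ) · λ^22e^(−3λ) = λ^23e^(−9λ), i.e. Gamma(shape=24, rate=9).
The mode of a Gamma(a, b) with a ≥ 1 (shape–rate) is (a−1)/b = 23/9 ≈ 2.556.

λ̂_MAP = 2.556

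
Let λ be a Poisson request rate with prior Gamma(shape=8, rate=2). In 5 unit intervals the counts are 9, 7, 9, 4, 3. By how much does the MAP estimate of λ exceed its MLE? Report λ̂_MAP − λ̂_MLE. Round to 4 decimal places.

MAP − MLE = -0.8286

Σxᵢ = 32. Posterior is Gamma(40, 7); MAP = (40−1)/7 = 39/7 ≈ 5.57143.
MLE = x̄ = 32/5 ≈ 6.40000.
Difference = 39/7 − 32/5 = -29/35 ≈ -0.8286.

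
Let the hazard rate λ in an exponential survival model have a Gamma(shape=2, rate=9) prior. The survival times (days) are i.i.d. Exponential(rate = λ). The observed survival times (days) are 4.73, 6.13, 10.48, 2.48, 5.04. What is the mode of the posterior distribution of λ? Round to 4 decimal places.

The Exponential(rate=λ) likelihood is ∝ λ^n e^(−λΣtᵢ). Here n = 5 and Σtᵢ = 4.73 + 6.13 + 10.48 + 2.48 + 5.04 = 28.86.
Posterior ∝ λe^(−9λ) · λ^5e^(−28.86λ) = λ^6e^(−37.86λ), i.e. Gamma(7, 37.86).
Mode = (a−1)/b = 6/37.86 ≈ 0.1585.

λ̂_MAP = 0.1585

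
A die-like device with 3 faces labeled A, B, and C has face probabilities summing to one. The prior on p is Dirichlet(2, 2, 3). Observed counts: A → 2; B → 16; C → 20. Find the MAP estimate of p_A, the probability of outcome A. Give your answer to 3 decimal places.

MAP estimate of p_A = 0.071

The posterior is Dirichlet(αᵢ + nᵢ) = Dirichlet(4, 18, 23).
For a Dirichlet(a₁,…,a_K) with all aᵢ > 1, the mode has j-th component (aⱼ − 1)/(Σaᵢ − K).
Here Σaᵢ = 45 and K = 3, so p_A = (4 − 1)/(45 − 3) = 3/42 ≈ 0.071.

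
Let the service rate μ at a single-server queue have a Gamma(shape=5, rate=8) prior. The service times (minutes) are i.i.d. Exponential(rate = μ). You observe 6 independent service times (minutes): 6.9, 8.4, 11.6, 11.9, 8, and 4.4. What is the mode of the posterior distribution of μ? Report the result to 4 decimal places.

μ̂_MAP = 0.1689

The Exponential(rate=μ) likelihood is ∝ μ^n e^(−μΣtᵢ). Here n = 6 and Σtᵢ = 6.9 + 8.4 + 11.6 + 11.9 + 8 + 4.4 = 51.2.
Posterior ∝ μ^4e^(−8μ) · μ^6e^(−51.2μ) = μ^10e^(−59.2μ), i.e. Gamma(11, 59.2).
Mode = (a−1)/b = 10/59.2 ≈ 0.1689.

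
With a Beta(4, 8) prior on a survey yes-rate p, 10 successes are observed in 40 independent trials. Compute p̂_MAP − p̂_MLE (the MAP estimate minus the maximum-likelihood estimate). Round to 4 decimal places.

MAP − MLE = 0.0100

Posterior is Beta(14, 38); MAP = (14−1)/(52−2) = 13/50 ≈ 0.26000.
MLE ignores the prior: p̂_MLE = k/n = 10/40 ≈ 0.25000.
Difference = 13/50 − 10/40 = 1/100 ≈ 0.0100.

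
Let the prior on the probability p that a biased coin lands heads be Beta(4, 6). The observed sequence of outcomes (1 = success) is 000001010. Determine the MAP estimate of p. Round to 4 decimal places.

p̂_MAP = 0.2941

Prior: Beta(4, 6).
Data: 2 successes in 9 trials (from the sequence). The binomial likelihood contributes p^2(1−p)^7, so the posterior is Beta(4+2, 6+7) = Beta(6, 13).
For Beta(a, b) with a, b > 1 the mode is (a−1)/(a+b−2) = 5/17 ≈ 0.2941.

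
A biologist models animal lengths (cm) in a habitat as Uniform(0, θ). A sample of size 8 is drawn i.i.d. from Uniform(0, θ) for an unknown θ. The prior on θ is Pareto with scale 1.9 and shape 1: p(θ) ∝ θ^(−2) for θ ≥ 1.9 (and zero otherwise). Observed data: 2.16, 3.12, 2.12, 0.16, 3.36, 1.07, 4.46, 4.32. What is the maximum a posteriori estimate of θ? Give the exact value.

The Uniform(0, θ) likelihood is θ^(−n) for θ ≥ max(xᵢ), zero otherwise. Here max(xᵢ) = 4.46.
Posterior ∝ θ^(−2) · θ^(−8) = θ^(−10) on θ ≥ max(1.9, 4.46) = 4.46.
This density is strictly decreasing in θ, so the posterior mode lies at the lower boundary of the support.

θ̂_MAP = 4.46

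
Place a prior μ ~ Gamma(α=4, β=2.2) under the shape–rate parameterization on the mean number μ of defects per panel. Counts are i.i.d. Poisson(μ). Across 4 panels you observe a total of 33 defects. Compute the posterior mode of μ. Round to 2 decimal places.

Σxᵢ = 33, n = 4.
Posterior ∝ μ^3e^(−2.2μ) · μ^33e^(−4μ) = μ^36e^(−6.2μ), i.e. Gamma(shape=37, rate=6.2).
The mode of a Gamma(a, b) with a ≥ 1 (shape–rate) is (a−1)/b = 36/6.2 ≈ 5.81.

μ̂_MAP = 5.81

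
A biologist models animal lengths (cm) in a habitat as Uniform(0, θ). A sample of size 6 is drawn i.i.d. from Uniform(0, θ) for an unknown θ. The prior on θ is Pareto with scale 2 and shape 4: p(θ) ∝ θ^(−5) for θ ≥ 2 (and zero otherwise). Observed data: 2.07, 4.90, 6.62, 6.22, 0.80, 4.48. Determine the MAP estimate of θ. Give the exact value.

θ̂_MAP = 6.62

The Uniform(0, θ) likelihood is θ^(−n) for θ ≥ max(xᵢ), zero otherwise. Here max(xᵢ) = 6.62.
Posterior ∝ θ^(−5) · θ^(−6) = θ^(−11) on θ ≥ max(2, 6.62) = 6.62.
This density is strictly decreasing in θ, so the posterior mode lies at the lower boundary of the support.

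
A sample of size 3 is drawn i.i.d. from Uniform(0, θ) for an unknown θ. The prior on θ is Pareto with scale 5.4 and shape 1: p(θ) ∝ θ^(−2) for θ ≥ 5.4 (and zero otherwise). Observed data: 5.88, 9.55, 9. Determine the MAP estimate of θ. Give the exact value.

The Uniform(0, θ) likelihood is θ^(−n) for θ ≥ max(xᵢ), zero otherwise. Here max(xᵢ) = 9.55.
Posterior ∝ θ^(−2) · θ^(−3) = θ^(−5) on θ ≥ max(5.4, 9.55) = 9.55.
This density is strictly decreasing in θ, so the posterior mode lies at the lower boundary of the support.

θ̂_MAP = 9.55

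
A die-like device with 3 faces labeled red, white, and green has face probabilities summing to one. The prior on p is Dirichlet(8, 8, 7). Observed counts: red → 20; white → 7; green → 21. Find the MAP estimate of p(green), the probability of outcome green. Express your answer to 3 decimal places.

MAP estimate of p(green) = 0.397

The posterior is Dirichlet(αᵢ + nᵢ) = Dirichlet(28, 15, 28).
For a Dirichlet(a₁,…,a_K) with all aᵢ > 1, the mode has j-th component (aⱼ − 1)/(Σaᵢ − K).
Here Σaᵢ = 71 and K = 3, so p(green) = (28 − 1)/(71 − 3) = 27/68 ≈ 0.397.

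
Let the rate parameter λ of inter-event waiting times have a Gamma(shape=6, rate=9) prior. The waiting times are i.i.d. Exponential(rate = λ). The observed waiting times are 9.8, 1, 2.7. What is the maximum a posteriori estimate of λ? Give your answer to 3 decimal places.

λ̂_MAP = 0.356

The Exponential(rate=λ) likelihood is ∝ λ^n e^(−λΣtᵢ). Here n = 3 and Σtᵢ = 9.8 + 1 + 2.7 = 13.5.
Posterior ∝ λ^5e^(−9λ) · λ^3e^(−13.5λ) = λ^8e^(−22.5λ), i.e. Gamma(9, 22.5).
Mode = (a−1)/b = 8/22.5 ≈ 0.356.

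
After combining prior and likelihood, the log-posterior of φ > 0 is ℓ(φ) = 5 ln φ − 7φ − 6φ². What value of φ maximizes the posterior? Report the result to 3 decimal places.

φ̂_MAP = 0.417

ℓ'(φ) = 5/φ − 7 − 12φ. Setting this to zero and multiplying by φ: 12φ² + 7φ − 5 = 0.
φ = (−7 + √(7² + 4·12·5)) / (2·12) = (−7 + √289) / 24 = (−7 + 17)/24 = 5/12.
ℓ''(φ) = −5/φ² − 12 < 0, confirming a maximum.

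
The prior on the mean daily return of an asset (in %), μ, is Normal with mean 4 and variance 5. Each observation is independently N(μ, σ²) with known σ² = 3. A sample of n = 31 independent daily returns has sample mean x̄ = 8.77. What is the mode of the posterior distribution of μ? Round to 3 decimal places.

μ̂_MAP = 8.679

n = 31, x̄ = 8.77.
For a Normal prior and Normal likelihood with known variance, the posterior is Normal; its mode equals its mean, the precision-weighted average.
Prior precision 1/σ₀² = 1/5 = 0.2; data precision n/σ² = 31/3.
μ̂ = (0.2·4 + (31/3)·8.77) / (0.2 + 31/3) = (27427/300)/(158/15) = 27427/3160 ≈ 8.679.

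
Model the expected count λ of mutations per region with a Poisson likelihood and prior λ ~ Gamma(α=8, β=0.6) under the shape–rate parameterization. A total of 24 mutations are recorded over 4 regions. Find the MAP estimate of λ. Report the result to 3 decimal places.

Σxᵢ = 24, n = 4.
Posterior ∝ λ^7e^(−0.6λ) · λ^24e^(−4λ) = λ^31e^(−4.6λ), i.e. Gamma(shape=32, rate=4.6).
The mode of a Gamma(a, b) with a ≥ 1 (shape–rate) is (a−1)/b = 31/4.6 ≈ 6.739.

λ̂_MAP = 6.739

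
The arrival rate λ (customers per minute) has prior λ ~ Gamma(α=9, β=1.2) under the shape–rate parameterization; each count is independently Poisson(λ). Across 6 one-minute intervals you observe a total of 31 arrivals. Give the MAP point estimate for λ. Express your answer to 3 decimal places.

Σxᵢ = 31, n = 6.
Posterior ∝ λ^8e^(−1.2λ) · λ^31e^(−6λ) = λ^39e^(−7.2λ), i.e. Gamma(shape=40, rate=7.2).
The mode of a Gamma(a, b) with a ≥ 1 (shape–rate) is (a−1)/b = 39/7.2 ≈ 5.417.

λ̂_MAP = 5.417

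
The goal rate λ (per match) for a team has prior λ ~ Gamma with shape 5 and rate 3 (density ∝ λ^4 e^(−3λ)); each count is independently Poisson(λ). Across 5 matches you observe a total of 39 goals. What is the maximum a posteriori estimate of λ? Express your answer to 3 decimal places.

Σxᵢ = 39, n = 5.
Posterior ∝ λ^4e^(−3λ) · λ^39e^(−5λ) = λ^43e^(−8λ), i.e. Gamma(shape=44, rate=8).
The mode of a Gamma(a, b) with a ≥ 1 (shape–rate) is (a−1)/b = 43/8 ≈ 5.375.

λ̂_MAP = 5.375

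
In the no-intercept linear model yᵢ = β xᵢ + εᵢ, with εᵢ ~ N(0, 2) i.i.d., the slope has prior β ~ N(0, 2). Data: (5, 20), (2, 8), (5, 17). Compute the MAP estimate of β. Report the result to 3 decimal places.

log p(β | y) = −Σ(yᵢ − βxᵢ)²/(2·2) − β²/(2·2) + const.
Setting the derivative to zero: Σxᵢ(yᵢ − βxᵢ)/2 − β/2 = 0, so β = Σxᵢyᵢ / (Σxᵢ² + σ²/τ²).
Σxᵢyᵢ = 5·20 + 2·8 + 5·17 = 201; Σxᵢ² = 54; σ²/τ² = 1.
β̂_MAP = 201 / (54 + 1) = 201/55 ≈ 3.655.

β̂_MAP = 3.655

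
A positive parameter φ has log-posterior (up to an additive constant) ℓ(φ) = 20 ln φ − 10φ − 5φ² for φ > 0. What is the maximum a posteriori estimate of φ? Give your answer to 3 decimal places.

φ̂_MAP = 1.000

ℓ'(φ) = 20/φ − 10 − 10φ. Setting this to zero and multiplying by φ: 10φ² + 10φ − 20 = 0.
φ = (−10 + √(10² + 4·10·20)) / (2·10) = (−10 + √900) / 20 = (−10 + 30)/20 = 1.
ℓ''(φ) = −20/φ² − 10 < 0, confirming a maximum.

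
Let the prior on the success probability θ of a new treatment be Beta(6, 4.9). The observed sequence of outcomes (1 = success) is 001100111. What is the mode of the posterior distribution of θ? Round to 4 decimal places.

θ̂_MAP = 0.5587

Prior: Beta(6, 4.9).
Data: 5 successes in 9 trials (from the sequence). The binomial likelihood contributes θ^5(1−θ)^4, so the posterior is Beta(6+5, 4.9+4) = Beta(11, 8.9).
For Beta(a, b) with a, b > 1 the mode is (a−1)/(a+b−2) = 10/17.9 ≈ 0.5587.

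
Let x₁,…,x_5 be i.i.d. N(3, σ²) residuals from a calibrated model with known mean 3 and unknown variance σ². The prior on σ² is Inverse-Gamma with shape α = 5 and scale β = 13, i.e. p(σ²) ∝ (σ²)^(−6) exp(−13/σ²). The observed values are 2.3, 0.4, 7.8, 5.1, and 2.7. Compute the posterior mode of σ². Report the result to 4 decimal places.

σ̂²_MAP = 3.5759

Sum of squared deviations about the known mean: SS = (2.3−3)² + (0.4−3)² + (7.8−3)² + (5.1−3)² + (2.7−3)² = 34.79.
The Normal likelihood contributes (σ²)^(−n/2) exp(−SS/(2σ²)), so the posterior is Inverse-Gamma(α + n/2, β + SS/2) = Inverse-Gamma(7.5, 30.395).
The mode of Inverse-Gamma(a, b) is b/(a+1) = 30.395/8.5 ≈ 3.5759.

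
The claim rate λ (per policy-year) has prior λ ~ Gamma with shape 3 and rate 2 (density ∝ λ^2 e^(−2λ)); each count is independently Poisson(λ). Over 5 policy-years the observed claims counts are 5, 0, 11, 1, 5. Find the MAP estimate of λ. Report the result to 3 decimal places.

Σxᵢ = 5+0+11+1+5 = 22, with n = 5.
Posterior ∝ λ^2e^(−2λ) · λ^22e^(−5λ) = λ^24e^(−7λ), i.e. Gamma(shape=25, rate=7).
The mode of a Gamma(a, b) with a ≥ 1 (shape–rate) is (a−1)/b = 24/7 ≈ 3.429.

λ̂_MAP = 3.429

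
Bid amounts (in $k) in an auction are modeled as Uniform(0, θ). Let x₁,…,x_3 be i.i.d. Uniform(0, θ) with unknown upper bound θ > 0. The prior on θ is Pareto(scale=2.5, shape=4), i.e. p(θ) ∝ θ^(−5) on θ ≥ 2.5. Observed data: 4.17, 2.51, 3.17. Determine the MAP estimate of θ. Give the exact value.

θ̂_MAP = 4.17

The Uniform(0, θ) likelihood is θ^(−n) for θ ≥ max(xᵢ), zero otherwise. Here max(xᵢ) = 4.17.
Posterior ∝ θ^(−5) · θ^(−3) = θ^(−8) on θ ≥ max(2.5, 4.17) = 4.17.
This density is strictly decreasing in θ, so the posterior mode lies at the lower boundary of the support.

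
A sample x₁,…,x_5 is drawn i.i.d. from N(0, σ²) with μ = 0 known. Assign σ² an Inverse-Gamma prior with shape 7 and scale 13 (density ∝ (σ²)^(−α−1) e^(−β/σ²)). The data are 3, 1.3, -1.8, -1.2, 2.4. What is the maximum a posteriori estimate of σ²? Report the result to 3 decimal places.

σ̂²_MAP = 2.244

Sum of squared deviations about the known mean: SS = (3−0)² + (1.3−0)² + (-1.8−0)² + (-1.2−0)² + (2.4−0)² = 21.13.
The Normal likelihood contributes (σ²)^(−n/2) exp(−SS/(2σ²)), so the posterior is Inverse-Gamma(α + n/2, β + SS/2) = Inverse-Gamma(9.5, 23.565).
The mode of Inverse-Gamma(a, b) is b/(a+1) = 23.565/10.5 ≈ 2.244.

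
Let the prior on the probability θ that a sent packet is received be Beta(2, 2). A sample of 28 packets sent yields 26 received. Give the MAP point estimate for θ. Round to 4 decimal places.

θ̂_MAP = 0.9000

Prior: Beta(2, 2).
Data: 26 successes in 28 trials. The binomial likelihood contributes θ^26(1−θ)^2, so the posterior is Beta(2+26, 2+2) = Beta(28, 4).
For Beta(a, b) with a, b > 1 the mode is (a−1)/(a+b−2) = 27/30 ≈ 0.9000.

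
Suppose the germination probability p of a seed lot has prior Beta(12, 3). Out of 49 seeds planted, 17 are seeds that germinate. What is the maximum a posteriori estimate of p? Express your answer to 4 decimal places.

Prior: Beta(12, 3).
Data: 17 successes in 49 trials. The binomial likelihood contributes p^17(1−p)^32, so the posterior is Beta(12+17, 3+32) = Beta(29, 35).
For Beta(a, b) with a, b > 1 the mode is (a−1)/(a+b−2) = 28/62 ≈ 0.4516.

p̂_MAP = 0.4516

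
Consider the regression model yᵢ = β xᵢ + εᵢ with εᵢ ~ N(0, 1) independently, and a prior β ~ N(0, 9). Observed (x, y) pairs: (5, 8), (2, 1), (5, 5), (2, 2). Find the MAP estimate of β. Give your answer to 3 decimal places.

log p(β | y) = −Σ(yᵢ − βxᵢ)²/(2·1) − β²/(2·9) + const.
Setting the derivative to zero: Σxᵢ(yᵢ − βxᵢ)/1 − β/9 = 0, so β = Σxᵢyᵢ / (Σxᵢ² + σ²/τ²).
Σxᵢyᵢ = 5·8 + 2·1 + 5·5 + 2·2 = 71; Σxᵢ² = 58; σ²/τ² = 1/9.
β̂_MAP = 71 / (58 + 1/9) = 71/(523/9) = 639/523 ≈ 1.222.

β̂_MAP = 1.222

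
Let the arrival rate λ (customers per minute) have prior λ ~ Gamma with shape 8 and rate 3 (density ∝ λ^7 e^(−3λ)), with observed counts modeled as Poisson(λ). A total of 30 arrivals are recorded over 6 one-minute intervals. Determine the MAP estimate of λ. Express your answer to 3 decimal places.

Σxᵢ = 30, n = 6.
Posterior ∝ λ^7e^(−3λ) · λ^30e^(−6λ) = λ^37e^(−9λ), i.e. Gamma(shape=38, rate=9).
The mode of a Gamma(a, b) with a ≥ 1 (shape–rate) is (a−1)/b = 37/9 ≈ 4.111.

λ̂_MAP = 4.111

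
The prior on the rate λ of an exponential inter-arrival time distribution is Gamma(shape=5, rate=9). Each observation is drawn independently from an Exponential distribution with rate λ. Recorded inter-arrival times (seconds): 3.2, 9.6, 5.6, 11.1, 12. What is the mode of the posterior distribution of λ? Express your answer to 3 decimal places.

λ̂_MAP = 0.178

The Exponential(rate=λ) likelihood is ∝ λ^n e^(−λΣtᵢ). Here n = 5 and Σtᵢ = 3.2 + 9.6 + 5.6 + 11.1 + 12 = 41.5.
Posterior ∝ λ^4e^(−9λ) · λ^5e^(−41.5λ) = λ^9e^(−50.5λ), i.e. Gamma(10, 50.5).
Mode = (a−1)/b = 9/50.5 ≈ 0.178.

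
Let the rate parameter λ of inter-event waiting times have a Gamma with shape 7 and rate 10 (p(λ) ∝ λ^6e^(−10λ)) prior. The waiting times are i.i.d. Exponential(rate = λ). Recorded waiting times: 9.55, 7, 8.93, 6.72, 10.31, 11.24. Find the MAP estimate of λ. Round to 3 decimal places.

λ̂_MAP = 0.188

The Exponential(rate=λ) likelihood is ∝ λ^n e^(−λΣtᵢ). Here n = 6 and Σtᵢ = 9.55 + 7 + 8.93 + 6.72 + 10.31 + 11.24 = 53.75.
Posterior ∝ λ^6e^(−10λ) · λ^6e^(−53.75λ) = λ^12e^(−63.75λ), i.e. Gamma(13, 63.75).
Mode = (a−1)/b = 12/63.75 ≈ 0.188.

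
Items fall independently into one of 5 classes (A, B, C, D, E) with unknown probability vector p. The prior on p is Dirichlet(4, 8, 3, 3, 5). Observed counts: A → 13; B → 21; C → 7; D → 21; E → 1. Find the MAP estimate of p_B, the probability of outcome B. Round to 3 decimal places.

MAP estimate of p_B = 0.346

The posterior is Dirichlet(αᵢ + nᵢ) = Dirichlet(17, 29, 10, 24, 6).
For a Dirichlet(a₁,…,a_K) with all aᵢ > 1, the mode has j-th component (aⱼ − 1)/(Σaᵢ − K).
Here Σaᵢ = 86 and K = 5, so p_B = (29 − 1)/(86 − 5) = 28/81 ≈ 0.346.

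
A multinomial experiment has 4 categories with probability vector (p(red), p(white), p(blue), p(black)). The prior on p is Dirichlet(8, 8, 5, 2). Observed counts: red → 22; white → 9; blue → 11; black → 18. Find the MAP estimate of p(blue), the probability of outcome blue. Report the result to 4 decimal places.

The posterior is Dirichlet(αᵢ + nᵢ) = Dirichlet(30, 17, 16, 20).
For a Dirichlet(a₁,…,a_K) with all aᵢ > 1, the mode has j-th component (aⱼ − 1)/(Σaᵢ − K).
Here Σaᵢ = 83 and K = 4, so p(blue) = (16 − 1)/(83 − 4) = 15/79 ≈ 0.1899.

MAP estimate of p(blue) = 0.1899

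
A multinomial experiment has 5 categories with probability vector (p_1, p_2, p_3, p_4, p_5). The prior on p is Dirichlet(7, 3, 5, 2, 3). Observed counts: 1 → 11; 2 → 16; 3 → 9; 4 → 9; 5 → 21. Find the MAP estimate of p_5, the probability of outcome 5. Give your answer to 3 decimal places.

MAP estimate: 0.284

The posterior is Dirichlet(αᵢ + nᵢ) = Dirichlet(18, 19, 14, 11, 24).
For a Dirichlet(a₁,…,a_K) with all aᵢ > 1, the mode has j-th component (aⱼ − 1)/(Σaᵢ − K).
Here Σaᵢ = 86 and K = 5, so p_5 = (24 − 1)/(86 − 5) = 23/81 ≈ 0.284.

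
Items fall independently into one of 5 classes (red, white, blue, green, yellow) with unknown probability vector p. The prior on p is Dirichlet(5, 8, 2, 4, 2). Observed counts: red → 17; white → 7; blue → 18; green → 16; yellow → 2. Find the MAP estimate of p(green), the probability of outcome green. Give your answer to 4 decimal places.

The posterior is Dirichlet(αᵢ + nᵢ) = Dirichlet(22, 15, 20, 20, 4).
For a Dirichlet(a₁,…,a_K) with all aᵢ > 1, the mode has j-th component (aⱼ − 1)/(Σaᵢ − K).
Here Σaᵢ = 81 and K = 5, so p(green) = (20 − 1)/(81 − 5) = 19/76 ≈ 0.2500.

MAP estimate of p(green) = 0.2500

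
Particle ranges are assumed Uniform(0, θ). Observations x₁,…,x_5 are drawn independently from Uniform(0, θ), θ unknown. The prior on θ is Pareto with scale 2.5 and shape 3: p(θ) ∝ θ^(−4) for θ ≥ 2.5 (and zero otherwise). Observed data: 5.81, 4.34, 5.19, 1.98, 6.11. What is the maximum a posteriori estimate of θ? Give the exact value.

θ̂_MAP = 6.11

The Uniform(0, θ) likelihood is θ^(−n) for θ ≥ max(xᵢ), zero otherwise. Here max(xᵢ) = 6.11.
Posterior ∝ θ^(−4) · θ^(−5) = θ^(−9) on θ ≥ max(2.5, 6.11) = 6.11.
This density is strictly decreasing in θ, so the posterior mode lies at the lower boundary of the support.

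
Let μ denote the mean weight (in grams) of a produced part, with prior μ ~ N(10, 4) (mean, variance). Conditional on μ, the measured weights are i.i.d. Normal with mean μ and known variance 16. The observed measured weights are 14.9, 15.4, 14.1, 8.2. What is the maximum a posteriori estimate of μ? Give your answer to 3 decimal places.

n = 4; x̄ = (14.9 + 15.4 + 14.1 + 8.2)/4 = 52.6/4 = 13.15.
For a Normal prior and Normal likelihood with known variance, the posterior is Normal; its mode equals its mean, the precision-weighted average.
Prior precision 1/σ₀² = 1/4 = 0.25; data precision n/σ² = 4/16 = 0.25.
μ̂ = (0.25·10 + 0.25·13.15) / (0.25 + 0.25) = 5.7875/0.5 = 11.575.

μ̂_MAP = 11.575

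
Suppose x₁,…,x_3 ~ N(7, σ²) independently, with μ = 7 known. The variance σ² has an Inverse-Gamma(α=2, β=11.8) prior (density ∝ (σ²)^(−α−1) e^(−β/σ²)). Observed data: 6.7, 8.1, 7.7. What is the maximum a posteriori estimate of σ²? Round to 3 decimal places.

Sum of squared deviations about the known mean: SS = (6.7−7)² + (8.1−7)² + (7.7−7)² = 1.79.
The Normal likelihood contributes (σ²)^(−n/2) exp(−SS/(2σ²)), so the posterior is Inverse-Gamma(α + n/2, β + SS/2) = Inverse-Gamma(3.5, 12.695).
The mode of Inverse-Gamma(a, b) is b/(a+1) = 12.695/4.5 ≈ 2.821.

σ̂²_MAP = 2.821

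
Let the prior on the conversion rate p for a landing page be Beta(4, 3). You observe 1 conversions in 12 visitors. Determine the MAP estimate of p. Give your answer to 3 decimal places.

Prior: Beta(4, 3).
Data: 1 success in 12 trials. The binomial likelihood contributes p(1−p)^11, so the posterior is Beta(4+1, 3+11) = Beta(5, 14).
For Beta(a, b) with a, b > 1 the mode is (a−1)/(a+b−2) = 4/17 ≈ 0.235.

p̂_MAP = 0.235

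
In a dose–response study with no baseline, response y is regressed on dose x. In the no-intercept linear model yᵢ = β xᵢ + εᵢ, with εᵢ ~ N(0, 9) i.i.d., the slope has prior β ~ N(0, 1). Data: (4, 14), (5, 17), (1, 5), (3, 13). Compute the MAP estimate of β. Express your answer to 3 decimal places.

β̂_MAP = 3.083

log p(β | y) = −Σ(yᵢ − βxᵢ)²/(2·9) − β²/(2·1) + const.
Setting the derivative to zero: Σxᵢ(yᵢ − βxᵢ)/9 − β/1 = 0, so β = Σxᵢyᵢ / (Σxᵢ² + σ²/τ²).
Σxᵢyᵢ = 4·14 + 5·17 + 1·5 + 3·13 = 185; Σxᵢ² = 51; σ²/τ² = 9.
β̂_MAP = 185 / (51 + 9) = 185/60 ≈ 3.083.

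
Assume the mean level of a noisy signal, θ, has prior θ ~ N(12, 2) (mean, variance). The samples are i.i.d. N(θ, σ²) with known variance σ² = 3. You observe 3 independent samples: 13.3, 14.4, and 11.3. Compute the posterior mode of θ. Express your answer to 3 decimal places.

n = 3; x̄ = (13.3 + 14.4 + 11.3)/3 = 39/3 = 13.
For a Normal prior and Normal likelihood with known variance, the posterior is Normal; its mode equals its mean, the precision-weighted average.
Prior precision 1/σ₀² = 1/2 = 0.5; data precision n/σ² = 3/3 = 1.
θ̂ = (0.5·12 + 1·13) / (0.5 + 1) = 19/1.5 = 38/3 ≈ 12.667.

θ̂_MAP = 12.667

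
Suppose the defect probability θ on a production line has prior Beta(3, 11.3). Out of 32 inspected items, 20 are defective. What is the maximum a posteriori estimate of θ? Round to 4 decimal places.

θ̂_MAP = 0.4966

Prior: Beta(3, 11.3).
Data: 20 successes in 32 trials. The binomial likelihood contributes θ^20(1−θ)^12, so the posterior is Beta(3+20, 11.3+12) = Beta(23, 23.3).
For Beta(a, b) with a, b > 1 the mode is (a−1)/(a+b−2) = 22/44.3 ≈ 0.4966.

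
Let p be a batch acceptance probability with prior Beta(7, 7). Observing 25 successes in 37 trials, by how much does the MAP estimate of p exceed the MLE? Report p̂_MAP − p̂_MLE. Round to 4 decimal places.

Posterior is Beta(32, 19); MAP = (32−1)/(51−2) = 31/49 ≈ 0.63265.
MLE ignores the prior: p̂_MLE = k/n = 25/37 ≈ 0.67568.
Difference = 31/49 − 25/37 = -78/1813 ≈ -0.0430.

MAP − MLE = -0.0430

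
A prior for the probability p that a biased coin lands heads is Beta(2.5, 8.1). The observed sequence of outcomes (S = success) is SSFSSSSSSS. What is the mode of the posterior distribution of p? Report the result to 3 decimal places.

Prior: Beta(2.5, 8.1).
Data: 9 successes in 10 trials (from the sequence). The binomial likelihood contributes p^9(1−p)^1, so the posterior is Beta(2.5+9, 8.1+1) = Beta(11.5, 9.1).
For Beta(a, b) with a, b > 1 the mode is (a−1)/(a+b−2) = 10.5/18.6 ≈ 0.565.

p̂_MAP = 0.565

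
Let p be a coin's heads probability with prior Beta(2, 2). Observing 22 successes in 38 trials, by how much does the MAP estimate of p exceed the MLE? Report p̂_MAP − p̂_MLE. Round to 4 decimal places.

Posterior is Beta(24, 18); MAP = (24−1)/(42−2) = 23/40 ≈ 0.57500.
MLE ignores the prior: p̂_MLE = k/n = 22/38 ≈ 0.57895.
Difference = 23/40 − 22/38 = -3/760 ≈ -0.0039.

MAP − MLE = -0.0039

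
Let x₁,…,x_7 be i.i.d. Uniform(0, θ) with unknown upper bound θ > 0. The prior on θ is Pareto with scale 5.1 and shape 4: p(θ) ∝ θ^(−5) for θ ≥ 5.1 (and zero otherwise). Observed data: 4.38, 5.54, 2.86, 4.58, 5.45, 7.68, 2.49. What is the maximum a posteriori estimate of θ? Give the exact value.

The Uniform(0, θ) likelihood is θ^(−n) for θ ≥ max(xᵢ), zero otherwise. Here max(xᵢ) = 7.68.
Posterior ∝ θ^(−5) · θ^(−7) = θ^(−12) on θ ≥ max(5.1, 7.68) = 7.68.
This density is strictly decreasing in θ, so the posterior mode lies at the lower boundary of the support.

θ̂_MAP = 7.68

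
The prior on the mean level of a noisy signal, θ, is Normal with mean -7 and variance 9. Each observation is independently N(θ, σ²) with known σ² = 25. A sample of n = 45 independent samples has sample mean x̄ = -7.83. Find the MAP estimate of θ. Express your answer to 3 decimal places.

n = 45, x̄ = -7.83.
For a Normal prior and Normal likelihood with known variance, the posterior is Normal; its mode equals its mean, the precision-weighted average.
Prior precision 1/σ₀² = 1/9; data precision n/σ² = 45/25 = 1.8.
θ̂ = ((1/9)·(-7) + 1.8·(-7.83)) / (1/9 + 1.8) = (-66923/4500)/(86/45) = -66923/8600 ≈ -7.782.

θ̂_MAP = -7.782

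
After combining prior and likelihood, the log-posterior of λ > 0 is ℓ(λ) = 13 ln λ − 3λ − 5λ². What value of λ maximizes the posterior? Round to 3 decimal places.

λ̂_MAP = 1.000

ℓ'(λ) = 13/λ − 3 − 10λ. Setting this to zero and multiplying by λ: 10λ² + 3λ − 13 = 0.
λ = (−3 + √(3² + 4·10·13)) / (2·10) = (−3 + √529) / 20 = (−3 + 23)/20 = 1.
ℓ''(λ) = −13/λ² − 10 < 0, confirming a maximum.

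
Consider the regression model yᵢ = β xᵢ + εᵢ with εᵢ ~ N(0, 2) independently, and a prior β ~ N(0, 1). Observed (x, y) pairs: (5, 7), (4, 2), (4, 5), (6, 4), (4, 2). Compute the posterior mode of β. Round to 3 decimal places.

β̂_MAP = 0.856

log p(β | y) = −Σ(yᵢ − βxᵢ)²/(2·2) − β²/(2·1) + const.
Setting the derivative to zero: Σxᵢ(yᵢ − βxᵢ)/2 − β/1 = 0, so β = Σxᵢyᵢ / (Σxᵢ² + σ²/τ²).
Σxᵢyᵢ = 5·7 + 4·2 + 4·5 + 6·4 + 4·2 = 95; Σxᵢ² = 109; σ²/τ² = 2.
β̂_MAP = 95 / (109 + 2) = 95/111 ≈ 0.856.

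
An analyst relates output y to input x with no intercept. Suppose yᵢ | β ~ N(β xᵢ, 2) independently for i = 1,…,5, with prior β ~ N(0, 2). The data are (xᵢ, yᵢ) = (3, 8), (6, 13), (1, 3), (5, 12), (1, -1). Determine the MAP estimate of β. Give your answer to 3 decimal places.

log p(β | y) = −Σ(yᵢ − βxᵢ)²/(2·2) − β²/(2·2) + const.
Setting the derivative to zero: Σxᵢ(yᵢ − βxᵢ)/2 − β/2 = 0, so β = Σxᵢyᵢ / (Σxᵢ² + σ²/τ²).
Σxᵢyᵢ = 3·8 + 6·13 + 1·3 + 5·12 + 1·(-1) = 164; Σxᵢ² = 72; σ²/τ² = 1.
β̂_MAP = 164 / (72 + 1) = 164/73 ≈ 2.247.

β̂_MAP = 2.247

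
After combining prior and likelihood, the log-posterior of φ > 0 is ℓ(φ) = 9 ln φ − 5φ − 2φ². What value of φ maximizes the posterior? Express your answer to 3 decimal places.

φ̂_MAP = 1.000

ℓ'(φ) = 9/φ − 5 − 4φ. Setting this to zero and multiplying by φ: 4φ² + 5φ − 9 = 0.
φ = (−5 + √(5² + 4·4·9)) / (2·4) = (−5 + √169) / 8 = (−5 + 13)/8 = 1.
ℓ''(φ) = −9/φ² − 4 < 0, confirming a maximum.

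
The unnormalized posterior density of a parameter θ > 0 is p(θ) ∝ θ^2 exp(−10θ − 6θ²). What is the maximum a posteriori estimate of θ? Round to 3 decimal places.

θ̂_MAP = 0.167

ℓ'(θ) = 2/θ − 10 − 12θ. Setting this to zero and multiplying by θ: 12θ² + 10θ − 2 = 0.
θ = (−10 + √(10² + 4·12·2)) / (2·12) = (−10 + √196) / 24 = (−10 + 14)/24 = 1/6.
ℓ''(θ) = −2/θ² − 12 < 0, confirming a maximum.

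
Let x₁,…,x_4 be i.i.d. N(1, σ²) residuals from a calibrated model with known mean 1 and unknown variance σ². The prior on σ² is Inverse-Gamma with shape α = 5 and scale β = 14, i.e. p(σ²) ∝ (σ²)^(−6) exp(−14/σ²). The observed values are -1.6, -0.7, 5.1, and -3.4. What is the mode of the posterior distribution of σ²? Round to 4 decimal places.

σ̂²_MAP = 4.6138

Sum of squared deviations about the known mean: SS = (-1.6−1)² + (-0.7−1)² + (5.1−1)² + (-3.4−1)² = 45.82.
The Normal likelihood contributes (σ²)^(−n/2) exp(−SS/(2σ²)), so the posterior is Inverse-Gamma(α + n/2, β + SS/2) = Inverse-Gamma(7, 36.91).
The mode of Inverse-Gamma(a, b) is b/(a+1) = 36.91/8 ≈ 4.6138.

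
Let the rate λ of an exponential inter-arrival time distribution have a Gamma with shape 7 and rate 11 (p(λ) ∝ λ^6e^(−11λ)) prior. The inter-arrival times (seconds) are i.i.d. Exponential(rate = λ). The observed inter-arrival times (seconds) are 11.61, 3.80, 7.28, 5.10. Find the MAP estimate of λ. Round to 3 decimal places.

λ̂_MAP = 0.258

The Exponential(rate=λ) likelihood is ∝ λ^n e^(−λΣtᵢ). Here n = 4 and Σtᵢ = 11.61 + 3.80 + 7.28 + 5.10 = 27.79.
Posterior ∝ λ^6e^(−11λ) · λ^4e^(−27.79λ) = λ^10e^(−38.79λ), i.e. Gamma(11, 38.79).
Mode = (a−1)/b = 10/38.79 ≈ 0.258.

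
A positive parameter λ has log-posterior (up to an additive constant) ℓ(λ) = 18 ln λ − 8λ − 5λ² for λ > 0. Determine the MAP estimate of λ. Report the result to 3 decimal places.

λ̂_MAP = 1.000

ℓ'(λ) = 18/λ − 8 − 10λ. Setting this to zero and multiplying by λ: 10λ² + 8λ − 18 = 0.
λ = (−8 + √(8² + 4·10·18)) / (2·10) = (−8 + √784) / 20 = (−8 + 28)/20 = 1.
ℓ''(λ) = −18/λ² − 10 < 0, confirming a maximum.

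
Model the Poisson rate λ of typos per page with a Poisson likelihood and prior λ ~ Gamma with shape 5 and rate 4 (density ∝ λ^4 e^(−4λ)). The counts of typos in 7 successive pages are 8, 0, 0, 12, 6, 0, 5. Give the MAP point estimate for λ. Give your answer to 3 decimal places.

λ̂_MAP = 3.182

Σxᵢ = 8+0+0+12+6+0+5 = 31, with n = 7.
Posterior ∝ λ^4e^(−4λ) · λ^31e^(−7λ) = λ^35e^(−11λ), i.e. Gamma(shape=36, rate=11).
The mode of a Gamma(a, b) with a ≥ 1 (shape–rate) is (a−1)/b = 35/11 ≈ 3.182.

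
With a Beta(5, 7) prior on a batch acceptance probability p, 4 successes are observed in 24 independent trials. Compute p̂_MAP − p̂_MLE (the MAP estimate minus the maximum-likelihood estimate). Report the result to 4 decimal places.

Posterior is Beta(9, 27); MAP = (9−1)/(36−2) = 8/34 ≈ 0.23529.
MLE ignores the prior: p̂_MLE = k/n = 4/24 ≈ 0.16667.
Difference = 8/34 − 4/24 = 7/102 ≈ 0.0686.

MAP − MLE = 0.0686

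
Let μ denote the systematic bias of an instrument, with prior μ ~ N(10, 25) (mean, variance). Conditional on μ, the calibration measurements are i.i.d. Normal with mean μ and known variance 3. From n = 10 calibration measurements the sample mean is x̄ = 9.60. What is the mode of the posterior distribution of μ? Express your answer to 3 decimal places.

μ̂_MAP = 9.605

n = 10, x̄ = 9.60.
For a Normal prior and Normal likelihood with known variance, the posterior is Normal; its mode equals its mean, the precision-weighted average.
Prior precision 1/σ₀² = 1/25 = 0.04; data precision n/σ² = 10/3.
μ̂ = (0.04·10 + (10/3)·9.6) / (0.04 + 10/3) = 32.4/(253/75) = 2430/253 ≈ 9.605.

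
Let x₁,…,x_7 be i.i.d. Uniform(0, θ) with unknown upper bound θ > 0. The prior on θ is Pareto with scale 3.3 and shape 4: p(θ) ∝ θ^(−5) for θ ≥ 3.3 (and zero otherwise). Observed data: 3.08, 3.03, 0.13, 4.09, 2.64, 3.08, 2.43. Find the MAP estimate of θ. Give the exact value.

θ̂_MAP = 4.09

The Uniform(0, θ) likelihood is θ^(−n) for θ ≥ max(xᵢ), zero otherwise. Here max(xᵢ) = 4.09.
Posterior ∝ θ^(−5) · θ^(−7) = θ^(−12) on θ ≥ max(3.3, 4.09) = 4.09.
This density is strictly decreasing in θ, so the posterior mode lies at the lower boundary of the support.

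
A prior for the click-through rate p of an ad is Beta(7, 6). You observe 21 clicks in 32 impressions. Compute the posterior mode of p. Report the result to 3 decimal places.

Prior: Beta(7, 6).
Data: 21 successes in 32 trials. The binomial likelihood contributes p^21(1−p)^11, so the posterior is Beta(7+21, 6+11) = Beta(28, 17).
For Beta(a, b) with a, b > 1 the mode is (a−1)/(a+b−2) = 27/43 ≈ 0.628.

p̂_MAP = 0.628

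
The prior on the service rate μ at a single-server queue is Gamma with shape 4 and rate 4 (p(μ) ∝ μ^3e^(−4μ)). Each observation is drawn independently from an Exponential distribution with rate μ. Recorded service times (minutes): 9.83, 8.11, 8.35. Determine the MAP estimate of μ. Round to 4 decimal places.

μ̂_MAP = 0.1981

The Exponential(rate=μ) likelihood is ∝ μ^n e^(−μΣtᵢ). Here n = 3 and Σtᵢ = 9.83 + 8.11 + 8.35 = 26.29.
Posterior ∝ μ^3e^(−4μ) · μ^3e^(−26.29μ) = μ^6e^(−30.29μ), i.e. Gamma(7, 30.29).
Mode = (a−1)/b = 6/30.29 ≈ 0.1981.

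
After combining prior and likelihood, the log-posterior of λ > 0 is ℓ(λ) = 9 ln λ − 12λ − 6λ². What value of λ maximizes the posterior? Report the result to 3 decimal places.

λ̂_MAP = 0.500

ℓ'(λ) = 9/λ − 12 − 12λ. Setting this to zero and multiplying by λ: 12λ² + 12λ − 9 = 0.
λ = (−12 + √(12² + 4·12·9)) / (2·12) = (−12 + √576) / 24 = (−12 + 24)/24 = 1/2.
ℓ''(λ) = −9/λ² − 12 < 0, confirming a maximum.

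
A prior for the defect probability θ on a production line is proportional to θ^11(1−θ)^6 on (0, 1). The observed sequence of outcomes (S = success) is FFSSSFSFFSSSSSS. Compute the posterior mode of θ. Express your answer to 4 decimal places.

The prior density ∝ θ^11(1−θ)^6 is the kernel of Beta(12, 7).
Data: 10 successes in 15 trials (from the sequence). The binomial likelihood contributes θ^10(1−θ)^5, so the posterior is Beta(12+10, 7+5) = Beta(22, 12).
For Beta(a, b) with a, b > 1 the mode is (a−1)/(a+b−2) = 21/32 ≈ 0.6563.

θ̂_MAP = 0.6563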